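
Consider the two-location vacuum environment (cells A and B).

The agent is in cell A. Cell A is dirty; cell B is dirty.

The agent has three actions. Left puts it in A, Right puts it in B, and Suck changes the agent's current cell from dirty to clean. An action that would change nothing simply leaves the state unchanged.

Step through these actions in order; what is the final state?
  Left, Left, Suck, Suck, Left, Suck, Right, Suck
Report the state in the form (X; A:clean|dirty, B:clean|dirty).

t=1 Left ⇒ (A; A:dirty, B:dirty)
t=2 Left ⇒ (A; A:dirty, B:dirty)
t=3 Suck ⇒ (A; A:clean, B:dirty)
t=4 Suck ⇒ (A; A:clean, B:dirty)
t=5 Left ⇒ (A; A:clean, B:dirty)
t=6 Suck ⇒ (A; A:clean, B:dirty)
t=7 Right ⇒ (B; A:clean, B:dirty)
t=8 Suck ⇒ (B; A:clean, B:clean)

(B; A:clean, B:clean)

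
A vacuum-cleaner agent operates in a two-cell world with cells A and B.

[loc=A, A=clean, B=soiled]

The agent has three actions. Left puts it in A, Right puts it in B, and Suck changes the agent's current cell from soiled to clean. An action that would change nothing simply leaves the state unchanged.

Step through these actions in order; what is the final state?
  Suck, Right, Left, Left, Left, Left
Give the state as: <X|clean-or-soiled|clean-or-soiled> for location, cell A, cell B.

[1] after Suck: <A|clean|soiled>
[2] after Right: <B|clean|soiled>
[3] after Left: <A|clean|soiled>
[4] after Left: <A|clean|soiled>
[5] after Left: <A|clean|soiled>
[6] after Left: <A|clean|soiled>

<A|clean|soiled>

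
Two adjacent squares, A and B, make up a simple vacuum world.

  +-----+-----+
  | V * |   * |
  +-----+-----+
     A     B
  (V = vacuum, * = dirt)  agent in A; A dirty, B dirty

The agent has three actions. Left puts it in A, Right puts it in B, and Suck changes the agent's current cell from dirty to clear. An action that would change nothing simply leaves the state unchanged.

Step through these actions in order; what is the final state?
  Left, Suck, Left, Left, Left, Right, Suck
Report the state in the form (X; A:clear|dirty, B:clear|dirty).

Left (#1): (A; A:dirty, B:dirty)
Suck (#2): (A; A:clear, B:dirty)
Left (#3): (A; A:clear, B:dirty)
Left (#4): (A; A:clear, B:dirty)
Left (#5): (A; A:clear, B:dirty)
Right (#6): (B; A:clear, B:dirty)
Suck (#7): (B; A:clear, B:clear)

(B; A:clear, B:clear)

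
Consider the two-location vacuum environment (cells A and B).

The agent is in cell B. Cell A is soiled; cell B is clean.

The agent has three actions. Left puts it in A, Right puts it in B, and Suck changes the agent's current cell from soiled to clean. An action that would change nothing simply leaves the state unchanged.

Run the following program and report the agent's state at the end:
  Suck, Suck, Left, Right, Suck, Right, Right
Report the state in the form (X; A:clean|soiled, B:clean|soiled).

(B; A:soiled, B:clean)

t=1 Suck ⇒ (B; A:soiled, B:clean)
t=2 Suck ⇒ (B; A:soiled, B:clean)
t=3 Left ⇒ (A; A:soiled, B:clean)
t=4 Right ⇒ (B; A:soiled, B:clean)
t=5 Suck ⇒ (B; A:soiled, B:clean)
t=6 Right ⇒ (B; A:soiled, B:clean)
t=7 Right ⇒ (B; A:soiled, B:clean)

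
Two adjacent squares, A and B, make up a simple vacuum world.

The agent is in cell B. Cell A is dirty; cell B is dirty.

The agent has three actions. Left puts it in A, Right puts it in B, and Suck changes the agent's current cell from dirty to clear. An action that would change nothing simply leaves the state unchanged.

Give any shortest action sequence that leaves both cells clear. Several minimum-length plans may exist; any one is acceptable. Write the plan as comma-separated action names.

Suck, Left, Suck

Suck (#1): (B; A:dirty, B:clear)
Left (#2): (A; A:dirty, B:clear)
Suck (#3): (A; A:clear, B:clear)
min 3: Suck B + move + Suck A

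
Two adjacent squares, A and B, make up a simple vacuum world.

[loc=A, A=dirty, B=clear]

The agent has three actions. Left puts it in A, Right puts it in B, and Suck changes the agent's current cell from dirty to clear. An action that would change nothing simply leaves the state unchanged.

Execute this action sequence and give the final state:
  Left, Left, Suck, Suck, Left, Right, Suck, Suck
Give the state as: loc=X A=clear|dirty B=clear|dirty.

step 1/8 (Left): loc=A A=dirty B=clear
step 2/8 (Left): loc=A A=dirty B=clear
step 3/8 (Suck): loc=A A=clear B=clear
step 4/8 (Suck): loc=A A=clear B=clear
step 5/8 (Left): loc=A A=clear B=clear
step 6/8 (Right): loc=B A=clear B=clear
step 7/8 (Suck): loc=B A=clear B=clear
step 8/8 (Suck): loc=B A=clear B=clear

loc=B A=clear B=clear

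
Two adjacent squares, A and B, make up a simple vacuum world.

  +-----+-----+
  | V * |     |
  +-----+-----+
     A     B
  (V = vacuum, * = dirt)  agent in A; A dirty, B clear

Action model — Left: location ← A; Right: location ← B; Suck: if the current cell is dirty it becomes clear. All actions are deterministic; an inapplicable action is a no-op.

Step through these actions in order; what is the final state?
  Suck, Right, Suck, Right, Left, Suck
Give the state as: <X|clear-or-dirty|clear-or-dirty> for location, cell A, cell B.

1. Suck → <A|clear|clear>
2. Right → <B|clear|clear>
3. Suck → <B|clear|clear>
4. Right → <B|clear|clear>
5. Left → <A|clear|clear>
6. Suck → <A|clear|clear>

<A|clear|clear>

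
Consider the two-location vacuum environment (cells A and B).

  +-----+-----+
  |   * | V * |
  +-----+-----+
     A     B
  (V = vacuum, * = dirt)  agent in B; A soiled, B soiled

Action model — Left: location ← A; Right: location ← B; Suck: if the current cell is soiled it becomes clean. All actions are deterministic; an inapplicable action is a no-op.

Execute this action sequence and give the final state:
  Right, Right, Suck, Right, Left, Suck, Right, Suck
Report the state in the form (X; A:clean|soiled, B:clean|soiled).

t=1 Right ⇒ (B; A:soiled, B:soiled)
t=2 Right ⇒ (B; A:soiled, B:soiled)
t=3 Suck ⇒ (B; A:soiled, B:clean)
t=4 Right ⇒ (B; A:soiled, B:clean)
t=5 Left ⇒ (A; A:soiled, B:clean)
t=6 Suck ⇒ (A; A:clean, B:clean)
t=7 Right ⇒ (B; A:clean, B:clean)
t=8 Suck ⇒ (B; A:clean, B:clean)

(B; A:clean, B:clean)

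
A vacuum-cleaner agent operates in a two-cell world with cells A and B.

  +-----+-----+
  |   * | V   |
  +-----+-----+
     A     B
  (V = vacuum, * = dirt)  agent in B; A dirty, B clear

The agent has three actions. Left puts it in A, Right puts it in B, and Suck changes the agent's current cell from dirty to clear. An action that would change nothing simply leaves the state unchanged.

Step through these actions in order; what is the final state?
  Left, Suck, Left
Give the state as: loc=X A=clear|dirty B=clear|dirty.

loc=A A=clear B=clear

[1] after Left: loc=A A=dirty B=clear
[2] after Suck: loc=A A=clear B=clear
[3] after Left: loc=A A=clear B=clear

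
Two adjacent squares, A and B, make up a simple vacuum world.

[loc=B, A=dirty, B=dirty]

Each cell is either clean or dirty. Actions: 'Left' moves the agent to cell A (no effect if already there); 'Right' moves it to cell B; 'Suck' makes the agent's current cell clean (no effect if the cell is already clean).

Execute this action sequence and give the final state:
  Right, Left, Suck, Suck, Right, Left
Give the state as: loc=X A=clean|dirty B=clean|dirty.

loc=A A=clean B=dirty

step 1/6 (Right): loc=B A=dirty B=dirty
step 2/6 (Left): loc=A A=dirty B=dirty
step 3/6 (Suck): loc=A A=clean B=dirty
step 4/6 (Suck): loc=A A=clean B=dirty
step 5/6 (Right): loc=B A=clean B=dirty
step 6/6 (Left): loc=A A=clean B=dirty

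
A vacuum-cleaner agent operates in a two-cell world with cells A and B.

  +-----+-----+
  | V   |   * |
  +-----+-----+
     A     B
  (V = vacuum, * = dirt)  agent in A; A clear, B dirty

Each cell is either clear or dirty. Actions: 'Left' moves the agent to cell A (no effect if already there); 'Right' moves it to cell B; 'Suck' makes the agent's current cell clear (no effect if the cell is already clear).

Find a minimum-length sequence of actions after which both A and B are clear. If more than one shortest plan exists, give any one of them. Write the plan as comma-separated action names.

t=1 Right ⇒ loc=B A=clear B=dirty
t=2 Suck ⇒ loc=B A=clear B=clear
min 2: go B then Suck

Right, Suck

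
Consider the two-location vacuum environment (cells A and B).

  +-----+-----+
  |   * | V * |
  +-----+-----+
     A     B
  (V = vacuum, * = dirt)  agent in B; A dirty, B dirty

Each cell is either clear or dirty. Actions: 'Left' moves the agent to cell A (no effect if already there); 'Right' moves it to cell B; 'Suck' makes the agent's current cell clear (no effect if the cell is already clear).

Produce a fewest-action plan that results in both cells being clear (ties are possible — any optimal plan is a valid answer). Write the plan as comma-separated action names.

Suck, Left, Suck

t=1 Suck ⇒ (B; A:dirty, B:clear)
t=2 Left ⇒ (A; A:dirty, B:clear)
t=3 Suck ⇒ (A; A:clear, B:clear)
min 3: Suck B + move + Suck A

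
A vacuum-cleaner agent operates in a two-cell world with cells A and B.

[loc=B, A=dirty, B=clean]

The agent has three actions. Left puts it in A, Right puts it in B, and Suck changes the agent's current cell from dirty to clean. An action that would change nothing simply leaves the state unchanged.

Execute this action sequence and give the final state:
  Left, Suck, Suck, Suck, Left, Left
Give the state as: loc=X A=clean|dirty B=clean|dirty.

loc=A A=clean B=clean

t=1 Left ⇒ loc=A A=dirty B=clean
t=2 Suck ⇒ loc=A A=clean B=clean
t=3 Suck ⇒ loc=A A=clean B=clean
t=4 Suck ⇒ loc=A A=clean B=clean
t=5 Left ⇒ loc=A A=clean B=clean
t=6 Left ⇒ loc=A A=clean B=clean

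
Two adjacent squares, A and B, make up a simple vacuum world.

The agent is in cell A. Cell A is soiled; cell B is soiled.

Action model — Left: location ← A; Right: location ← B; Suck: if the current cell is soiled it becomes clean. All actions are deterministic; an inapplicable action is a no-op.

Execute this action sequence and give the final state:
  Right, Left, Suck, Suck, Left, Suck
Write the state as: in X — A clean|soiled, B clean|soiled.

in A — A clean, B soiled

Right (#1): in B — A soiled, B soiled
Left (#2): in A — A soiled, B soiled
Suck (#3): in A — A clean, B soiled
Suck (#4): in A — A clean, B soiled
Left (#5): in A — A clean, B soiled
Suck (#6): in A — A clean, B soiled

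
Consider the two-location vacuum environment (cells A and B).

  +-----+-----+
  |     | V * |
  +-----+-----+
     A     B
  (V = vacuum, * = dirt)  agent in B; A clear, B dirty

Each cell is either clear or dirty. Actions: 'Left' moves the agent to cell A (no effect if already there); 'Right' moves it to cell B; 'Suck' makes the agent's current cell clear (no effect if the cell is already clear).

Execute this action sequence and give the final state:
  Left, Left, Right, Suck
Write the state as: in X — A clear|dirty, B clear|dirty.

[1] after Left: in A — A clear, B dirty
[2] after Left: in A — A clear, B dirty
[3] after Right: in B — A clear, B dirty
[4] after Suck: in B — A clear, B clear

in B — A clear, B clear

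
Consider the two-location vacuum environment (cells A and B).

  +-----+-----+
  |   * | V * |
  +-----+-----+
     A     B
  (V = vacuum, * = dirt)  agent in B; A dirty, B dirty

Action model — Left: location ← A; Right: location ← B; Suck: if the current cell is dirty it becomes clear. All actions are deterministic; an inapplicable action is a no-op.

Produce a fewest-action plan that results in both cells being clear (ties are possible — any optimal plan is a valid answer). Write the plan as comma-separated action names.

Suck (#1): in B — A dirty, B clear
Left (#2): in A — A dirty, B clear
Suck (#3): in A — A clear, B clear
min 3: Suck B + move + Suck A

Suck, Left, Suck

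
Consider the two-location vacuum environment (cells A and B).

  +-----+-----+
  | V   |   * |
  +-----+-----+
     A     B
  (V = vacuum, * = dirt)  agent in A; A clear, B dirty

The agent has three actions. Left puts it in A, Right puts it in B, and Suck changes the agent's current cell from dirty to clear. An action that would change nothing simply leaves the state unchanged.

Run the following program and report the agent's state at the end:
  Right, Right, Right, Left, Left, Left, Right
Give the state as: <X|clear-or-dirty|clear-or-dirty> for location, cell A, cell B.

1) do Right; now <B|clear|dirty>
2) do Right; now <B|clear|dirty>
3) do Right; now <B|clear|dirty>
4) do Left; now <A|clear|dirty>
5) do Left; now <A|clear|dirty>
6) do Left; now <A|clear|dirty>
7) do Right; now <B|clear|dirty>

<B|clear|dirty>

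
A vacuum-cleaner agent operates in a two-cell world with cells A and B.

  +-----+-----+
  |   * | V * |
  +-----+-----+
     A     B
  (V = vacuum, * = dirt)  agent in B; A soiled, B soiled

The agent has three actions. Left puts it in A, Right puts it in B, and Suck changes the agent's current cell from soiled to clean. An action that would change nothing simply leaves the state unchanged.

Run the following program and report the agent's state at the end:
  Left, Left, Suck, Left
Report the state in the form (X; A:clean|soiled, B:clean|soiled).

1. Left → (A; A:soiled, B:soiled)
2. Left → (A; A:soiled, B:soiled)
3. Suck → (A; A:clean, B:soiled)
4. Left → (A; A:clean, B:soiled)

(A; A:clean, B:soiled)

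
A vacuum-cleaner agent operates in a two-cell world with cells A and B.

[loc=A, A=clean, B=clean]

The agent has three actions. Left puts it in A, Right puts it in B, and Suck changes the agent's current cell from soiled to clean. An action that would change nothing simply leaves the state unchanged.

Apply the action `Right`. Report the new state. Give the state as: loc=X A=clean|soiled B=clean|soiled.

loc=B A=clean B=clean

start: loc=A A=clean B=clean
1) do Right; now loc=B A=clean B=clean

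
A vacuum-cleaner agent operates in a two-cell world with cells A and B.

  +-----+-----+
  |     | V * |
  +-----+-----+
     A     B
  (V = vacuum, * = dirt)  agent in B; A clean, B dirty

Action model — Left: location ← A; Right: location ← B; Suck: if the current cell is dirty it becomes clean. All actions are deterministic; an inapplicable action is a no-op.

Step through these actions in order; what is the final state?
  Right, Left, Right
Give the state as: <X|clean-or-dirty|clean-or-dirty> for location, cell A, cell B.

[1] after Right: <B|clean|dirty>
[2] after Left: <A|clean|dirty>
[3] after Right: <B|clean|dirty>

<B|clean|dirty>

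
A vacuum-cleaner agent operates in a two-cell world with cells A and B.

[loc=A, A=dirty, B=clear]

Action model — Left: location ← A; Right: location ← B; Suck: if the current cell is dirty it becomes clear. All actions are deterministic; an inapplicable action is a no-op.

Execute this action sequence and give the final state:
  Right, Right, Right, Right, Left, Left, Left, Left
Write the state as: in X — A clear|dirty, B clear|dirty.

step 1/8 (Right): in B — A dirty, B clear
step 2/8 (Right): in B — A dirty, B clear
step 3/8 (Right): in B — A dirty, B clear
step 4/8 (Right): in B — A dirty, B clear
step 5/8 (Left): in A — A dirty, B clear
step 6/8 (Left): in A — A dirty, B clear
step 7/8 (Left): in A — A dirty, B clear
step 8/8 (Left): in A — A dirty, B clear

in A — A dirty, B clear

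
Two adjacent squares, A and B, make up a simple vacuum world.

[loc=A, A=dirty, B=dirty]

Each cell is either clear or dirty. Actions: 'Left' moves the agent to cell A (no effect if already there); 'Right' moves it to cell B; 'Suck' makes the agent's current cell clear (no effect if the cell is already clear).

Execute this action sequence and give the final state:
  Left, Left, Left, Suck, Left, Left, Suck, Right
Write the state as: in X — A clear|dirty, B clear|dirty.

in B — A clear, B dirty

1) do Left; now in A — A dirty, B dirty
2) do Left; now in A — A dirty, B dirty
3) do Left; now in A — A dirty, B dirty
4) do Suck; now in A — A clear, B dirty
5) do Left; now in A — A clear, B dirty
6) do Left; now in A — A clear, B dirty
7) do Suck; now in A — A clear, B dirty
8) do Right; now in B — A clear, B dirty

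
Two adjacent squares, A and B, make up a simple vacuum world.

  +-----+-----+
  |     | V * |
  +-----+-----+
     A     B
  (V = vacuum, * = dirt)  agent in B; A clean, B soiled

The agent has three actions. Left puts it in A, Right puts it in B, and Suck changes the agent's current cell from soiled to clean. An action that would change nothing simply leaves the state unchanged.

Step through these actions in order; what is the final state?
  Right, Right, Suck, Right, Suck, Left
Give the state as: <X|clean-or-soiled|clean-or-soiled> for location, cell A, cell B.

<A|clean|clean>

t=1 Right ⇒ <B|clean|soiled>
t=2 Right ⇒ <B|clean|soiled>
t=3 Suck ⇒ <B|clean|clean>
t=4 Right ⇒ <B|clean|clean>
t=5 Suck ⇒ <B|clean|clean>
t=6 Left ⇒ <A|clean|clean>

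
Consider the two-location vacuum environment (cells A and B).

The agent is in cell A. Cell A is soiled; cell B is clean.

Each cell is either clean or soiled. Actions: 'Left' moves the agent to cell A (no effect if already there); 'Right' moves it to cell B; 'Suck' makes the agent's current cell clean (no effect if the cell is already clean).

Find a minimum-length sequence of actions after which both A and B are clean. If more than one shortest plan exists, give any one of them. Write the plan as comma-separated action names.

1. Suck → (A; A:clean, B:clean)
min 1: A is soiled, one Suck

Suck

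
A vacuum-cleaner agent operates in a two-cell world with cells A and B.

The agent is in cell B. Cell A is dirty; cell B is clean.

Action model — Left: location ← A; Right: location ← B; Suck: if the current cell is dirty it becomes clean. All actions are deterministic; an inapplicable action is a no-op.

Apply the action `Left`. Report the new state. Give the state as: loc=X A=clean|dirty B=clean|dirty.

loc=A A=dirty B=clean

start: loc=B A=dirty B=clean
t=1 Left ⇒ loc=A A=dirty B=clean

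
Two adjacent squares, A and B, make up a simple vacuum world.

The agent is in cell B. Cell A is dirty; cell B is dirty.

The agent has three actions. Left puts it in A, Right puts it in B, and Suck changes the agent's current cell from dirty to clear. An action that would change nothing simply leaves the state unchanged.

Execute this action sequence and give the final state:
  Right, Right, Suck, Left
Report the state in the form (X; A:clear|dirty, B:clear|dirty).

[1] after Right: (B; A:dirty, B:dirty)
[2] after Right: (B; A:dirty, B:dirty)
[3] after Suck: (B; A:dirty, B:clear)
[4] after Left: (A; A:dirty, B:clear)

(A; A:dirty, B:clear)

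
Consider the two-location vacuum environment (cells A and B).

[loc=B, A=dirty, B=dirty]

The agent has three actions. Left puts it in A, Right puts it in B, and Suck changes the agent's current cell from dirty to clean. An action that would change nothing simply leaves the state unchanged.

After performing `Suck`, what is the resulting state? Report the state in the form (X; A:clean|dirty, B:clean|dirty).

(B; A:dirty, B:clean)

start: (B; A:dirty, B:dirty)
1. Suck → (B; A:dirty, B:clean)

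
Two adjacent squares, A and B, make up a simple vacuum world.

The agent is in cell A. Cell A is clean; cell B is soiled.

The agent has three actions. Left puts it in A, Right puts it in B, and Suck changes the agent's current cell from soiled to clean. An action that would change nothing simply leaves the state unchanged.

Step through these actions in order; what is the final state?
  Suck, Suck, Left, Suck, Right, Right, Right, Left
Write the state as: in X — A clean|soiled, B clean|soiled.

in A — A clean, B soiled

[1] after Suck: in A — A clean, B soiled
[2] after Suck: in A — A clean, B soiled
[3] after Left: in A — A clean, B soiled
[4] after Suck: in A — A clean, B soiled
[5] after Right: in B — A clean, B soiled
[6] after Right: in B — A clean, B soiled
[7] after Right: in B — A clean, B soiled
[8] after Left: in A — A clean, B soiled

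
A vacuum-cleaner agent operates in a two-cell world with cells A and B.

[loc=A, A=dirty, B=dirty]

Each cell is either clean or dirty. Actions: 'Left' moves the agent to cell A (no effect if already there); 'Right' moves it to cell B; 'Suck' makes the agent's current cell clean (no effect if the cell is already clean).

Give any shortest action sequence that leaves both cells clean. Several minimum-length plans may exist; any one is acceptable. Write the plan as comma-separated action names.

1) do Suck; now <A|clean|dirty>
2) do Right; now <B|clean|dirty>
3) do Suck; now <B|clean|clean>
min 3: Suck A + move + Suck B

Suck, Right, Suck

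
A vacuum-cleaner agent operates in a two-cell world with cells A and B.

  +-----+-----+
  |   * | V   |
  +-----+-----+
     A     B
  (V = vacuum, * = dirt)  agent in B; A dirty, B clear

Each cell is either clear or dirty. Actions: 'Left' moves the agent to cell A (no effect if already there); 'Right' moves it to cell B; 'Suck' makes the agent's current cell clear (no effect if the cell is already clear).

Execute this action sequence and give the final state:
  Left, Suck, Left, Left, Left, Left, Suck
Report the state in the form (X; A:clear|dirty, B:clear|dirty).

t=1 Left ⇒ (A; A:dirty, B:clear)
t=2 Suck ⇒ (A; A:clear, B:clear)
t=3 Left ⇒ (A; A:clear, B:clear)
t=4 Left ⇒ (A; A:clear, B:clear)
t=5 Left ⇒ (A; A:clear, B:clear)
t=6 Left ⇒ (A; A:clear, B:clear)
t=7 Suck ⇒ (A; A:clear, B:clear)

(A; A:clear, B:clear)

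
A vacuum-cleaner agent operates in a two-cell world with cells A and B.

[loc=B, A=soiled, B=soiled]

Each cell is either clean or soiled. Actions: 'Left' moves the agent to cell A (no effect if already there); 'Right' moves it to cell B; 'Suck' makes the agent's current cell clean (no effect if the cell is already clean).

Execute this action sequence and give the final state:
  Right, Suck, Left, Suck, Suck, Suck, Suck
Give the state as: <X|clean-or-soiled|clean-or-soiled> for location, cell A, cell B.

t=1 Right ⇒ <B|soiled|soiled>
t=2 Suck ⇒ <B|soiled|clean>
t=3 Left ⇒ <A|soiled|clean>
t=4 Suck ⇒ <A|clean|clean>
t=5 Suck ⇒ <A|clean|clean>
t=6 Suck ⇒ <A|clean|clean>
t=7 Suck ⇒ <A|clean|clean>

<A|clean|clean>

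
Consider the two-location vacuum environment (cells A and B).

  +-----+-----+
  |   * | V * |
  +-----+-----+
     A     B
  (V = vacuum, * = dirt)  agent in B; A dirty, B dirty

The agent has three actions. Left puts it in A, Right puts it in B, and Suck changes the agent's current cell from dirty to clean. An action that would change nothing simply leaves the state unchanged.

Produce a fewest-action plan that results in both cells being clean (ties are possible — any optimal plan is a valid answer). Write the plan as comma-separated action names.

Suck (#1): in B — A dirty, B clean
Left (#2): in A — A dirty, B clean
Suck (#3): in A — A clean, B clean
min 3: Suck B + move + Suck A

Suck, Left, Suck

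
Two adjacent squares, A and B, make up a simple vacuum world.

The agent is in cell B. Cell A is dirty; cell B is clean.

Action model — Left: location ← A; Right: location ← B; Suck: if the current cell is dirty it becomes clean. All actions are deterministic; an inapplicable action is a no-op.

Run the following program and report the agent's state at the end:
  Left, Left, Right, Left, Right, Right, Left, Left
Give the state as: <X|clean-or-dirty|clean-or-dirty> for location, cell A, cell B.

<A|dirty|clean>

1. Left → <A|dirty|clean>
2. Left → <A|dirty|clean>
3. Right → <B|dirty|clean>
4. Left → <A|dirty|clean>
5. Right → <B|dirty|clean>
6. Right → <B|dirty|clean>
7. Left → <A|dirty|clean>
8. Left → <A|dirty|clean>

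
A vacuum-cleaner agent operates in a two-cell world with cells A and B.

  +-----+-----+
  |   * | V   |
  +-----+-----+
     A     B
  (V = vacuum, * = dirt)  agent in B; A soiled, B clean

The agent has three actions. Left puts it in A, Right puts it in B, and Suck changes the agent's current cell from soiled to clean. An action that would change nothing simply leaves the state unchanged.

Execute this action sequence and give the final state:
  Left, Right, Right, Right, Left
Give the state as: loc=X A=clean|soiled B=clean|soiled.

loc=A A=soiled B=clean

t=1 Left ⇒ loc=A A=soiled B=clean
t=2 Right ⇒ loc=B A=soiled B=clean
t=3 Right ⇒ loc=B A=soiled B=clean
t=4 Right ⇒ loc=B A=soiled B=clean
t=5 Left ⇒ loc=A A=soiled B=clean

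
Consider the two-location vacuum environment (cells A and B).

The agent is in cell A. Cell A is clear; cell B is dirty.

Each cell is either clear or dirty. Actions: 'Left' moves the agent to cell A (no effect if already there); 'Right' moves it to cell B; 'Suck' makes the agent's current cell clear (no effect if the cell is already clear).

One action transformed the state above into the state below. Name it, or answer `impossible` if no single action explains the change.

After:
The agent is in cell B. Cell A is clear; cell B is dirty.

try  Left: in A — A clear, B dirty
try Right: in B — A clear, B dirty  ← match
try  Suck: in A — A clear, B dirty

Right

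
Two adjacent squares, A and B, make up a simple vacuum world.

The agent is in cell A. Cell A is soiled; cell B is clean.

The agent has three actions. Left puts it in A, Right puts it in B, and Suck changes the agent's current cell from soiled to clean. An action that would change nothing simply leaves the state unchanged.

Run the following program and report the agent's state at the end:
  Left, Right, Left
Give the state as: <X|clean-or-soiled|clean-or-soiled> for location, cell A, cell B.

1) do Left; now <A|soiled|clean>
2) do Right; now <B|soiled|clean>
3) do Left; now <A|soiled|clean>

<A|soiled|clean>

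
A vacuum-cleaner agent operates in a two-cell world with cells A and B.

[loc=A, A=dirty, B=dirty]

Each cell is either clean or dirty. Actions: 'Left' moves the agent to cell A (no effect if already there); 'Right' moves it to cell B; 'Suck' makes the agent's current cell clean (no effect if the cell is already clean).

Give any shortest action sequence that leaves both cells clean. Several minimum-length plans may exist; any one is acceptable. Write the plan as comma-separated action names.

Suck, Right, Suck

step 1/3 (Suck): loc=A A=clean B=dirty
step 2/3 (Right): loc=B A=clean B=dirty
step 3/3 (Suck): loc=B A=clean B=clean
min 3: Suck A + move + Suck B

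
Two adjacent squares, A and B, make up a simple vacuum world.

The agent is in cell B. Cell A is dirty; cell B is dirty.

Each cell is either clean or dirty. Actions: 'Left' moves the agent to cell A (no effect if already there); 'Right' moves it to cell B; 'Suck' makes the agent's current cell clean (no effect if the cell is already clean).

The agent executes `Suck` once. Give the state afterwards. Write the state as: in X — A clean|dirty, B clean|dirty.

in B — A dirty, B clean

start: in B — A dirty, B dirty
Suck (#1): in B — A dirty, B clean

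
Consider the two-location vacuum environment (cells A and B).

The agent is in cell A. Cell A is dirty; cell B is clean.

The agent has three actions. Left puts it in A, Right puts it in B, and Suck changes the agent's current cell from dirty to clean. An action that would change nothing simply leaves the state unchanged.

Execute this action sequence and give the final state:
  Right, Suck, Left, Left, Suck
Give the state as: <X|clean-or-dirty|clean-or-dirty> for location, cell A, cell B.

<A|clean|clean>

1) do Right; now <B|dirty|clean>
2) do Suck; now <B|dirty|clean>
3) do Left; now <A|dirty|clean>
4) do Left; now <A|dirty|clean>
5) do Suck; now <A|clean|clean>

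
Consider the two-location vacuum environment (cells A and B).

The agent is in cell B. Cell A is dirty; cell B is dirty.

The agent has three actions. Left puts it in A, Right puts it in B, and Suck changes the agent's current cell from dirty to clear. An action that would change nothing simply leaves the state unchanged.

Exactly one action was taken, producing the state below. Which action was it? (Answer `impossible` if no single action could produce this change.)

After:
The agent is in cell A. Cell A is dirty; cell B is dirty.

Left

try  Left: in A — A dirty, B dirty  ← match
try Right: in B — A dirty, B dirty
try  Suck: in B — A dirty, B clear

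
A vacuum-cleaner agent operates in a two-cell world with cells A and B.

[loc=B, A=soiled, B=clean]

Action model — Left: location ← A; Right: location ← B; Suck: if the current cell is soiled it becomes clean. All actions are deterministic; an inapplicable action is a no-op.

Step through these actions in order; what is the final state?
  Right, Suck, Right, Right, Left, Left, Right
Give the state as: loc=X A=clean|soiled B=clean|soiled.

loc=B A=soiled B=clean

1. Right → loc=B A=soiled B=clean
2. Suck → loc=B A=soiled B=clean
3. Right → loc=B A=soiled B=clean
4. Right → loc=B A=soiled B=clean
5. Left → loc=A A=soiled B=clean
6. Left → loc=A A=soiled B=clean
7. Right → loc=B A=soiled B=clean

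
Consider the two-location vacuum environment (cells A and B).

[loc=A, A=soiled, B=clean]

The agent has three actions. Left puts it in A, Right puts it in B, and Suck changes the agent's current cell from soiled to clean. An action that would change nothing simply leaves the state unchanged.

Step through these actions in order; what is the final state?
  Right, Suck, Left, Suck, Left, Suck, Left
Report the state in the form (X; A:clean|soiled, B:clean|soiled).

1) do Right; now (B; A:soiled, B:clean)
2) do Suck; now (B; A:soiled, B:clean)
3) do Left; now (A; A:soiled, B:clean)
4) do Suck; now (A; A:clean, B:clean)
5) do Left; now (A; A:clean, B:clean)
6) do Suck; now (A; A:clean, B:clean)
7) do Left; now (A; A:clean, B:clean)

(A; A:clean, B:clean)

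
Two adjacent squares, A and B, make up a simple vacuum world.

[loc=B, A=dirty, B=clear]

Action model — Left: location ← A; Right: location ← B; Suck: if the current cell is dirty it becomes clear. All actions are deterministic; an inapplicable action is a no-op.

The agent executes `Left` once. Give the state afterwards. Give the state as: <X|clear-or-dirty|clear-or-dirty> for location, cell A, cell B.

start: <B|dirty|clear>
1) do Left; now <A|dirty|clear>

<A|dirty|clear>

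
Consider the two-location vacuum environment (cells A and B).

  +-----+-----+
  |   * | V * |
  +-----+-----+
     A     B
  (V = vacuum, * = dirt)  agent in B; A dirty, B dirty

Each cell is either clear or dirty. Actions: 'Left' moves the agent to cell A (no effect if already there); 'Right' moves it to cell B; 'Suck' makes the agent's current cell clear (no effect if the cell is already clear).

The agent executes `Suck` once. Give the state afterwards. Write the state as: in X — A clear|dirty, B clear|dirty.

start: in B — A dirty, B dirty
step 1/1 (Suck): in B — A dirty, B clear

in B — A dirty, B clear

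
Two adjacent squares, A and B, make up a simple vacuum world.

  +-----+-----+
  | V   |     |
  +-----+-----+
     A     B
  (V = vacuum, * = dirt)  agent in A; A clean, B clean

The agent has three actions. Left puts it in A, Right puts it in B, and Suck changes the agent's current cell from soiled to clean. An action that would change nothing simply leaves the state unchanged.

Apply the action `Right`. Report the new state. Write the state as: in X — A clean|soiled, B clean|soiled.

start: in A — A clean, B clean
Right (#1): in B — A clean, B clean

in B — A clean, B clean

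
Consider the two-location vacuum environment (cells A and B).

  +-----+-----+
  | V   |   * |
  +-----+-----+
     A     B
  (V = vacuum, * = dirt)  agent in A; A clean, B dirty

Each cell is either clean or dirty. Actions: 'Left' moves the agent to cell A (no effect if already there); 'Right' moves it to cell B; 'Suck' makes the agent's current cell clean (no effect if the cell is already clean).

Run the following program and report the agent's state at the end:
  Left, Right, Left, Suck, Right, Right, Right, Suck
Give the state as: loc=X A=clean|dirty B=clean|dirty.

loc=B A=clean B=clean

1) do Left; now loc=A A=clean B=dirty
2) do Right; now loc=B A=clean B=dirty
3) do Left; now loc=A A=clean B=dirty
4) do Suck; now loc=A A=clean B=dirty
5) do Right; now loc=B A=clean B=dirty
6) do Right; now loc=B A=clean B=dirty
7) do Right; now loc=B A=clean B=dirty
8) do Suck; now loc=B A=clean B=clean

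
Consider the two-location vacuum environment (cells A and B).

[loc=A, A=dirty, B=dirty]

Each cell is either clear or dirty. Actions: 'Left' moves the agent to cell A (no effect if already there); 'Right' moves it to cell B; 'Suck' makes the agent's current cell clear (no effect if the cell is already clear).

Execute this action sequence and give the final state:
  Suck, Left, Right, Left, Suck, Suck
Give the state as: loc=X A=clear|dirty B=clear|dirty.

loc=A A=clear B=dirty

Suck (#1): loc=A A=clear B=dirty
Left (#2): loc=A A=clear B=dirty
Right (#3): loc=B A=clear B=dirty
Left (#4): loc=A A=clear B=dirty
Suck (#5): loc=A A=clear B=dirty
Suck (#6): loc=A A=clear B=dirty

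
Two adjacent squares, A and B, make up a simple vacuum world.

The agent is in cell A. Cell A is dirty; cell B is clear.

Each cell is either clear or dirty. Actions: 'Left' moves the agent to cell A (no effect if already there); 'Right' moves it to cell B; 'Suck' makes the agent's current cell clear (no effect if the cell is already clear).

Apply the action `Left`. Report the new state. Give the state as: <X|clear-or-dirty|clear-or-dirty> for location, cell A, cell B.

<A|dirty|clear>

start: <A|dirty|clear>
t=1 Left ⇒ <A|dirty|clear>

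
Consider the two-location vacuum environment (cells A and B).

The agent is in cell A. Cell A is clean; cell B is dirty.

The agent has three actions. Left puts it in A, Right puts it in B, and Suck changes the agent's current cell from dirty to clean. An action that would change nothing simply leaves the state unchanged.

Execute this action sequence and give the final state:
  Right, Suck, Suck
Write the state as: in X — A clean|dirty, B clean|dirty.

Right (#1): in B — A clean, B dirty
Suck (#2): in B — A clean, B clean
Suck (#3): in B — A clean, B clean

in B — A clean, B clean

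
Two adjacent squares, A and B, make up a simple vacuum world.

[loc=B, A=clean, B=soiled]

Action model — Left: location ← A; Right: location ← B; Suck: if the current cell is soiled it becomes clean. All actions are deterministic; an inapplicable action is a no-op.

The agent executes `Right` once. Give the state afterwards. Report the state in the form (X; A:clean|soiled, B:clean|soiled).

(B; A:clean, B:soiled)

start: (B; A:clean, B:soiled)
step 1/1 (Right): (B; A:clean, B:soiled)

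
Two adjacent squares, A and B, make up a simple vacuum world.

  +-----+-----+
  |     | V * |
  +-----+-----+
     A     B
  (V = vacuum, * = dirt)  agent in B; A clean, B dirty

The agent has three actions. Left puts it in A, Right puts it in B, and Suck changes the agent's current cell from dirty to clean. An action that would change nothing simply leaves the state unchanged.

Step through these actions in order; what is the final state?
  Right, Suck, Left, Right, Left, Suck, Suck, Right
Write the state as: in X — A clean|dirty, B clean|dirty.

Right (#1): in B — A clean, B dirty
Suck (#2): in B — A clean, B clean
Left (#3): in A — A clean, B clean
Right (#4): in B — A clean, B clean
Left (#5): in A — A clean, B clean
Suck (#6): in A — A clean, B clean
Suck (#7): in A — A clean, B clean
Right (#8): in B — A clean, B clean

in B — A clean, B clean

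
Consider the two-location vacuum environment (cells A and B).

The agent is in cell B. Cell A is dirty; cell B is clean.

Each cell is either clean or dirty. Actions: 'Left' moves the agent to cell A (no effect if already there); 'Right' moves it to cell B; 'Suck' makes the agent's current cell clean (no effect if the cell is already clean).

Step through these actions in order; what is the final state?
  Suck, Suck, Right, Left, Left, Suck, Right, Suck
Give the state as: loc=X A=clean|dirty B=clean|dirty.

loc=B A=clean B=clean

1. Suck → loc=B A=dirty B=clean
2. Suck → loc=B A=dirty B=clean
3. Right → loc=B A=dirty B=clean
4. Left → loc=A A=dirty B=clean
5. Left → loc=A A=dirty B=clean
6. Suck → loc=A A=clean B=clean
7. Right → loc=B A=clean B=clean
8. Suck → loc=B A=clean B=clean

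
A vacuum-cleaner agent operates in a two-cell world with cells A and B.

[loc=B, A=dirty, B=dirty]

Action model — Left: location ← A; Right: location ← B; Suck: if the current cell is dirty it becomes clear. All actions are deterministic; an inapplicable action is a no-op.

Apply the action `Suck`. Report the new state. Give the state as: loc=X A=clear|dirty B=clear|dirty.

start: loc=B A=dirty B=dirty
Suck (#1): loc=B A=dirty B=clear

loc=B A=dirty B=clear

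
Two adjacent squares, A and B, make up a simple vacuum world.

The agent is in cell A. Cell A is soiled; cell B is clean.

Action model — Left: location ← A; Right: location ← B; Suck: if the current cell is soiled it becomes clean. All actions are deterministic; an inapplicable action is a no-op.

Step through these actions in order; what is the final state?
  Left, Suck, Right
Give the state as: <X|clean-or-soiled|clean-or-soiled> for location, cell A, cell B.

1) do Left; now <A|soiled|clean>
2) do Suck; now <A|clean|clean>
3) do Right; now <B|clean|clean>

<B|clean|clean>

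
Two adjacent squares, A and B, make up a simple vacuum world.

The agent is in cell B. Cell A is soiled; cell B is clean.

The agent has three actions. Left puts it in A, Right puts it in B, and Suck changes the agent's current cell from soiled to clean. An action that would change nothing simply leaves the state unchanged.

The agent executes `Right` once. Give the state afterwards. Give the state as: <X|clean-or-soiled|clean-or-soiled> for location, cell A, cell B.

start: <B|soiled|clean>
1) do Right; now <B|soiled|clean>

<B|soiled|clean>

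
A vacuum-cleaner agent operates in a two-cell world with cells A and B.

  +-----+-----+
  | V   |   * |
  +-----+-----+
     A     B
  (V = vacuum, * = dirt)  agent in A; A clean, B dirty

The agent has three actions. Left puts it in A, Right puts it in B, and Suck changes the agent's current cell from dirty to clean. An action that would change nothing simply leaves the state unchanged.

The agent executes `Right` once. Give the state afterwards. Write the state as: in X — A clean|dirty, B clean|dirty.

in B — A clean, B dirty

start: in A — A clean, B dirty
[1] after Right: in B — A clean, B dirty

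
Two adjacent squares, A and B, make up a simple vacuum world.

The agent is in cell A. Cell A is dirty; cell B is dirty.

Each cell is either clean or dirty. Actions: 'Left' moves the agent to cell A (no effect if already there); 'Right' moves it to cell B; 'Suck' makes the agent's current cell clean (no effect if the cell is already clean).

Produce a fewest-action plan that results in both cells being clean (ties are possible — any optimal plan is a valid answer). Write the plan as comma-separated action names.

t=1 Suck ⇒ loc=A A=clean B=dirty
t=2 Right ⇒ loc=B A=clean B=dirty
t=3 Suck ⇒ loc=B A=clean B=clean
min 3: Suck A + move + Suck B

Suck, Right, Suck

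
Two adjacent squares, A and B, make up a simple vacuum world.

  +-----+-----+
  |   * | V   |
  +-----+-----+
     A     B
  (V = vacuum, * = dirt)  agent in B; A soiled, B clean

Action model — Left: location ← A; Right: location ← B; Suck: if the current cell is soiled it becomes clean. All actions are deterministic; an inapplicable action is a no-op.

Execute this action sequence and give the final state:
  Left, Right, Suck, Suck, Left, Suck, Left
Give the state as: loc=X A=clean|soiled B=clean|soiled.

loc=A A=clean B=clean

t=1 Left ⇒ loc=A A=soiled B=clean
t=2 Right ⇒ loc=B A=soiled B=clean
t=3 Suck ⇒ loc=B A=soiled B=clean
t=4 Suck ⇒ loc=B A=soiled B=clean
t=5 Left ⇒ loc=A A=soiled B=clean
t=6 Suck ⇒ loc=A A=clean B=clean
t=7 Left ⇒ loc=A A=clean B=clean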